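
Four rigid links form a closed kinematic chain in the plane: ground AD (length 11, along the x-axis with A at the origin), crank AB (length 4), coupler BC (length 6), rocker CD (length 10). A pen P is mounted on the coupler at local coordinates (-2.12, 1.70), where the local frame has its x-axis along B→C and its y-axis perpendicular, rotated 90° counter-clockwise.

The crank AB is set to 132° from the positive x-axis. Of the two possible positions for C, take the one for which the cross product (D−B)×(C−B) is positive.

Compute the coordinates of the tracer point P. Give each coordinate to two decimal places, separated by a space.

A=(0,0), D=(11.00,0)
B = A + 4.00·(cos132°, sin132°) = (-2.6765, 2.9726)
|BD| = 13.9958
circle(B,6.00) ∩ circle(D,10.00): a=4.7115, h=3.7150
  candidates: C₊=(2.7165,5.6022) cross=51.995; C₋=(1.1385,-1.6584) cross=-51.995
  mode + wants cross > 0 → take C=(2.7165,5.6022) (cross=51.995)
ex = (C−B)/|BC| = (0.8988,0.4383); ey = (-0.4383,0.8988)
P = B + -2.12·ex + 1.70·ey = (-5.3271,3.5715)

-5.33 3.57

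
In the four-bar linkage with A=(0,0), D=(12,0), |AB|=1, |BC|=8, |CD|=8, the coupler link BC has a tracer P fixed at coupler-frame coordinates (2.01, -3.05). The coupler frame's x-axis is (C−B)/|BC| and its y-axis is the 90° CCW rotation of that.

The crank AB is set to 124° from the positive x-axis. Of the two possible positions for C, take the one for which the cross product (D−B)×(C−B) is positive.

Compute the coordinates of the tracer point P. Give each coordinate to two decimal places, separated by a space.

2.82 -0.55

A=(0,0), D=(12.00,0)
B = A + 1.00·(cos124°, sin124°) = (-0.5592, 0.8290)
|BD| = 12.5865
circle(B,8.00) ∩ circle(D,8.00): a=6.2933, h=4.9391
  candidates: C₊=(6.0457,5.3429) cross=62.166; C₋=(5.3951,-4.5139) cross=-62.166
  mode + wants cross > 0 → take C=(6.0457,5.3429) (cross=62.166)
ex = (C−B)/|BC| = (0.8256,0.5642); ey = (-0.5642,0.8256)
P = B + 2.01·ex + -3.05·ey = (2.8212,-0.5550)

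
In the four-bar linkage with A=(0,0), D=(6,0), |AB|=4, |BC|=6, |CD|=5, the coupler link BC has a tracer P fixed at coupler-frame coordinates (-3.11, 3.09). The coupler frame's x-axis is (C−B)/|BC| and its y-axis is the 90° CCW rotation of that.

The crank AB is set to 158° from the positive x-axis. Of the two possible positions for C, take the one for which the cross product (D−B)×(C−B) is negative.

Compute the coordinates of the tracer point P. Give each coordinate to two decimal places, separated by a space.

-4.63 5.78

A=(0,0), D=(6.00,0)
B = A + 4.00·(cos158°, sin158°) = (-3.7087, 1.4984)
|BD| = 9.8237
circle(B,6.00) ∩ circle(D,5.00): a=5.4717, h=2.4618
  candidates: C₊=(2.0745,3.0968) cross=24.184; C₋=(1.3235,-1.7692) cross=-24.184
  mode - wants cross < 0 → take C=(1.3235,-1.7692) (cross=-24.184)
ex = (C−B)/|BC| = (0.8387,-0.5446); ey = (0.5446,0.8387)
P = B + -3.11·ex + 3.09·ey = (-4.6343,5.7837)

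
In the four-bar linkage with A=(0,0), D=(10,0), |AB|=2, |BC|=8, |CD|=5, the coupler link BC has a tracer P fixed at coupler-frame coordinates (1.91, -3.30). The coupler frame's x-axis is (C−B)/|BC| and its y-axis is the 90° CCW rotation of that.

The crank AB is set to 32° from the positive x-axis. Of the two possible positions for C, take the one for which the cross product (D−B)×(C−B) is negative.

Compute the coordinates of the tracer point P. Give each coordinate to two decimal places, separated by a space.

0.86 -2.66

A=(0,0), D=(10.00,0)
B = A + 2.00·(cos32°, sin32°) = (1.6961, 1.0598)
|BD| = 8.3713
circle(B,8.00) ∩ circle(D,5.00): a=6.5150, h=4.6427
  candidates: C₊=(8.7465,4.8403) cross=38.865; C₋=(7.5709,-4.3703) cross=-38.865
  mode - wants cross < 0 → take C=(7.5709,-4.3703) (cross=-38.865)
ex = (C−B)/|BC| = (0.7344,-0.6788); ey = (0.6788,0.7344)
P = B + 1.91·ex + -3.30·ey = (0.8588,-2.6600)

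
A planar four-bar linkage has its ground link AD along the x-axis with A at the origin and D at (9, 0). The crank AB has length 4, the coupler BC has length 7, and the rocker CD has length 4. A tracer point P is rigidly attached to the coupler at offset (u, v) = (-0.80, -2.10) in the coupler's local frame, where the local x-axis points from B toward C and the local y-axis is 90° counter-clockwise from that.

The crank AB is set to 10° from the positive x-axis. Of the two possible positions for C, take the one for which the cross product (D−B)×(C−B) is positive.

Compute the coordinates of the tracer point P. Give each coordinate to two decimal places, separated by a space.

A=(0,0), D=(9.00,0)
B = A + 4.00·(cos10°, sin10°) = (3.9392, 0.6946)
|BD| = 5.1082
circle(B,7.00) ∩ circle(D,4.00): a=5.7842, h=3.9425
  candidates: C₊=(10.2058,3.8139) cross=20.139; C₋=(9.1336,-3.9978) cross=-20.139
  mode + wants cross > 0 → take C=(10.2058,3.8139) (cross=20.139)
ex = (C−B)/|BC| = (0.8952,0.4456); ey = (-0.4456,0.8952)
P = B + -0.80·ex + -2.10·ey = (4.1589,-1.5419)

4.16 -1.54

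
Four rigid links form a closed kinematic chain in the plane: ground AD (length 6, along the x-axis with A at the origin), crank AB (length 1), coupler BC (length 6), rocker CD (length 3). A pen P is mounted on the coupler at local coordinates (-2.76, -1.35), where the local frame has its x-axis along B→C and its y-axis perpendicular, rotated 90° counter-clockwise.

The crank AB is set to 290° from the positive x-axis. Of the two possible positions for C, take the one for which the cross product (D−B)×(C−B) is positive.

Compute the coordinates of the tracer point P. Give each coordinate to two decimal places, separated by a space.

-0.96 -3.72

A=(0,0), D=(6.00,0)
B = A + 1.00·(cos290°, sin290°) = (0.3420, -0.9397)
|BD| = 5.7355
circle(B,6.00) ∩ circle(D,3.00): a=5.2215, h=2.9556
  candidates: C₊=(5.0087,2.8315) cross=16.952; C₋=(5.9772,-2.9999) cross=-16.952
  mode + wants cross > 0 → take C=(5.0087,2.8315) (cross=16.952)
ex = (C−B)/|BC| = (0.7778,0.6285); ey = (-0.6285,0.7778)
P = B + -2.76·ex + -1.35·ey = (-0.9561,-3.7244)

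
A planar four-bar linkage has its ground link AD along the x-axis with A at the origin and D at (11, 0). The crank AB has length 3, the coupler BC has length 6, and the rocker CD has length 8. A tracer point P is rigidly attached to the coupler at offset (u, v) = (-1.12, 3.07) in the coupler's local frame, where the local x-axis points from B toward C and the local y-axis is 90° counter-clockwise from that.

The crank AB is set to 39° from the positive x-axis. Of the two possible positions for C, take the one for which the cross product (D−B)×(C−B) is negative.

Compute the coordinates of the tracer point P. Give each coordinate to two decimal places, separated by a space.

A=(0,0), D=(11.00,0)
B = A + 3.00·(cos39°, sin39°) = (2.3314, 1.8880)
|BD| = 8.8718
circle(B,6.00) ∩ circle(D,8.00): a=2.8578, h=5.2757
  candidates: C₊=(6.2465,6.4346) cross=46.805; C₋=(4.0011,-3.8750) cross=-46.805
  mode - wants cross < 0 → take C=(4.0011,-3.8750) (cross=-46.805)
ex = (C−B)/|BC| = (0.2783,-0.9605); ey = (0.9605,0.2783)
P = B + -1.12·ex + 3.07·ey = (4.9685,3.8180)

4.97 3.82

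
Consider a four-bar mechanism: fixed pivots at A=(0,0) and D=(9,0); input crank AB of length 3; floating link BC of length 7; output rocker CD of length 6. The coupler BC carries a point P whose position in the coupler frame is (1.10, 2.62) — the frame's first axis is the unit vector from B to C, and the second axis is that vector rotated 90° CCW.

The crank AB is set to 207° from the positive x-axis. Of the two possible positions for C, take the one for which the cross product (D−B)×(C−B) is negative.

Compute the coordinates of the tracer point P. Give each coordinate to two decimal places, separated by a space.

-0.87 0.83

A=(0,0), D=(9.00,0)
B = A + 3.00·(cos207°, sin207°) = (-2.6730, -1.3620)
|BD| = 11.7522
circle(B,7.00) ∩ circle(D,6.00): a=6.4292, h=2.7687
  candidates: C₊=(3.3920,2.1331) cross=32.538; C₋=(4.0337,-3.3669) cross=-32.538
  mode - wants cross < 0 → take C=(4.0337,-3.3669) (cross=-32.538)
ex = (C−B)/|BC| = (0.9581,-0.2864); ey = (0.2864,0.9581)
P = B + 1.10·ex + 2.62·ey = (-0.8687,0.8332)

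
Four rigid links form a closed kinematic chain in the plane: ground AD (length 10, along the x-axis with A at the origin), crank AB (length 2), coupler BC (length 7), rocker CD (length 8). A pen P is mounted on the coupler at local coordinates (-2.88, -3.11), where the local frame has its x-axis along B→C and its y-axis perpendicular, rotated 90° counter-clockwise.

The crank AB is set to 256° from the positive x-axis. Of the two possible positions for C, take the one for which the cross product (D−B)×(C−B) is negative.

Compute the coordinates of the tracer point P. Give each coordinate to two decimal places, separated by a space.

A=(0,0), D=(10.00,0)
B = A + 2.00·(cos256°, sin256°) = (-0.4838, -1.9406)
|BD| = 10.6619
circle(B,7.00) ∩ circle(D,8.00): a=4.6275, h=5.2522
  candidates: C₊=(3.1104,4.0662) cross=55.999; C₋=(5.0224,-6.2628) cross=-55.999
  mode - wants cross < 0 → take C=(5.0224,-6.2628) (cross=-55.999)
ex = (C−B)/|BC| = (0.7866,-0.6175); ey = (0.6175,0.7866)
P = B + -2.88·ex + -3.11·ey = (-4.6696,-2.6086)

-4.67 -2.61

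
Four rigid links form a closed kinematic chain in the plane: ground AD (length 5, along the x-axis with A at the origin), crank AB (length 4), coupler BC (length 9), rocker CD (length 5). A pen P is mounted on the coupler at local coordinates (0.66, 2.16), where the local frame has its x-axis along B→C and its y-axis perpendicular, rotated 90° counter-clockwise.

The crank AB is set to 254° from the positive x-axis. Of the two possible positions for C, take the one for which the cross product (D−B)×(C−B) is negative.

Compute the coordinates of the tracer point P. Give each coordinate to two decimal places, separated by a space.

-0.39 -1.70

A=(0,0), D=(5.00,0)
B = A + 4.00·(cos254°, sin254°) = (-1.1025, -3.8450)
|BD| = 7.2129
circle(B,9.00) ∩ circle(D,5.00): a=7.4884, h=4.9924
  candidates: C₊=(2.5717,4.3708) cross=36.010; C₋=(7.8945,-4.0770) cross=-36.010
  mode - wants cross < 0 → take C=(7.8945,-4.0770) (cross=-36.010)
ex = (C−B)/|BC| = (0.9997,-0.0258); ey = (0.0258,0.9997)
P = B + 0.66·ex + 2.16·ey = (-0.3871,-1.7028)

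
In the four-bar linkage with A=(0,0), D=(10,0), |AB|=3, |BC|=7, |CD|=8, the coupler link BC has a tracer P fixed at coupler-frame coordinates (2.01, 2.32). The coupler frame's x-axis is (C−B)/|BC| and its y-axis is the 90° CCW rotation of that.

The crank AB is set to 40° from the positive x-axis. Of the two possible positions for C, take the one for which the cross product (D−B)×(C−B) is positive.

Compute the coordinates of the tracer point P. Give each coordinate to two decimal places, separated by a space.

1.80 4.96

A=(0,0), D=(10.00,0)
B = A + 3.00·(cos40°, sin40°) = (2.2981, 1.9284)
|BD| = 7.9396
circle(B,7.00) ∩ circle(D,8.00): a=3.0252, h=6.3126
  candidates: C₊=(6.7659,7.3171) cross=50.119; C₋=(3.6995,-4.9299) cross=-50.119
  mode + wants cross > 0 → take C=(6.7659,7.3171) (cross=50.119)
ex = (C−B)/|BC| = (0.6383,0.7698); ey = (-0.7698,0.6383)
P = B + 2.01·ex + 2.32·ey = (1.7950,4.9565)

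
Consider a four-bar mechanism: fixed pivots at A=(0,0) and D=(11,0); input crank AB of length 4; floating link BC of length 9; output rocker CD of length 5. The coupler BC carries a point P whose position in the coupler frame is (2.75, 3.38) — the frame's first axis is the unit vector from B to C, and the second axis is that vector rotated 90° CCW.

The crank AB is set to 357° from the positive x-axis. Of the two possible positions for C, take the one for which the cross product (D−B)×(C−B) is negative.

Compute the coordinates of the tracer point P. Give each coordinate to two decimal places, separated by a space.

8.11 1.21

A=(0,0), D=(11.00,0)
B = A + 4.00·(cos357°, sin357°) = (3.9945, -0.2093)
|BD| = 7.0086
circle(B,9.00) ∩ circle(D,5.00): a=7.4994, h=4.9759
  candidates: C₊=(11.3419,4.9883) cross=34.874; C₋=(11.6392,-4.9590) cross=-34.874
  mode - wants cross < 0 → take C=(11.6392,-4.9590) (cross=-34.874)
ex = (C−B)/|BC| = (0.8494,-0.5277); ey = (0.5277,0.8494)
P = B + 2.75·ex + 3.38·ey = (8.1141,1.2104)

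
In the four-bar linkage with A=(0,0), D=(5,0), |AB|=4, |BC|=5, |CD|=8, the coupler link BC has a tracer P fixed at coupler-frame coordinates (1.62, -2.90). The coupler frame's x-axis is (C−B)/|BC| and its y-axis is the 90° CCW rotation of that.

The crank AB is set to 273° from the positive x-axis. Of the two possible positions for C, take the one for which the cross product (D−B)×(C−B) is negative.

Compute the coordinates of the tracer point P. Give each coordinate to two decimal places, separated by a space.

A=(0,0), D=(5.00,0)
B = A + 4.00·(cos273°, sin273°) = (0.2093, -3.9945)
|BD| = 6.2375
circle(B,5.00) ∩ circle(D,8.00): a=-0.0075, h=5.0000
  candidates: C₊=(-2.9984,-0.1591) cross=31.188; C₋=(3.4056,-7.8395) cross=-31.188
  mode - wants cross < 0 → take C=(3.4056,-7.8395) (cross=-31.188)
ex = (C−B)/|BC| = (0.6393,-0.7690); ey = (0.7690,0.6393)
P = B + 1.62·ex + -2.90·ey = (-0.9852,-7.0941)

-0.99 -7.09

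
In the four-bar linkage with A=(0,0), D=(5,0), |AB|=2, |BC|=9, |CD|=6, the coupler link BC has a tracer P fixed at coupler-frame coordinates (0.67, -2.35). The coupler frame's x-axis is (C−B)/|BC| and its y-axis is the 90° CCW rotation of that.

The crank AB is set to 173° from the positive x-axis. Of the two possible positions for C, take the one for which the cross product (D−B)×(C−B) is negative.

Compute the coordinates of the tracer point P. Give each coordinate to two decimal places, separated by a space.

-3.13 -1.92

A=(0,0), D=(5.00,0)
B = A + 2.00·(cos173°, sin173°) = (-1.9851, 0.2437)
|BD| = 6.9893
circle(B,9.00) ∩ circle(D,6.00): a=6.7139, h=5.9937
  candidates: C₊=(4.9337,5.9996) cross=41.892; C₋=(4.5157,-5.9804) cross=-41.892
  mode - wants cross < 0 → take C=(4.5157,-5.9804) (cross=-41.892)
ex = (C−B)/|BC| = (0.7223,-0.6916); ey = (0.6916,0.7223)
P = B + 0.67·ex + -2.35·ey = (-3.1263,-1.9170)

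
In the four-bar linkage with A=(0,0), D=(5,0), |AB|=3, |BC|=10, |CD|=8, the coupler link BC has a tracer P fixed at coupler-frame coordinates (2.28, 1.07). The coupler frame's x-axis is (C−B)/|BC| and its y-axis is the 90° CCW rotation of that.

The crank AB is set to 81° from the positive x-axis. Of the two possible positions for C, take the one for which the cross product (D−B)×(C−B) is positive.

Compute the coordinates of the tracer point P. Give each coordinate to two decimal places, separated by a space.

2.25 4.74

A=(0,0), D=(5.00,0)
B = A + 3.00·(cos81°, sin81°) = (0.4693, 2.9631)
|BD| = 5.4136
circle(B,10.00) ∩ circle(D,8.00): a=6.0318, h=7.9761
  candidates: C₊=(9.8830,6.3369) cross=43.179; C₋=(1.1517,-7.0136) cross=-43.179
  mode + wants cross > 0 → take C=(9.8830,6.3369) (cross=43.179)
ex = (C−B)/|BC| = (0.9414,0.3374); ey = (-0.3374,0.9414)
P = B + 2.28·ex + 1.07·ey = (2.2546,4.7396)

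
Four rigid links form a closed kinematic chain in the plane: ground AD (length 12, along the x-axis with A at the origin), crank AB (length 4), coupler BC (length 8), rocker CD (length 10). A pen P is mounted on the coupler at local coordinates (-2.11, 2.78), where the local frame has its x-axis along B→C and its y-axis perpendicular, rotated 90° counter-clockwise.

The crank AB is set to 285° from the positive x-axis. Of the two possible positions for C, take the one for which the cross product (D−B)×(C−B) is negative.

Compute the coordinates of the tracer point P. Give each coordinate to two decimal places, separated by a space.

1.11 -0.37

A=(0,0), D=(12.00,0)
B = A + 4.00·(cos285°, sin285°) = (1.0353, -3.8637)
|BD| = 11.6255
circle(B,8.00) ∩ circle(D,10.00): a=4.2645, h=6.7686
  candidates: C₊=(2.8078,3.9375) cross=78.689; C₋=(7.3069,-8.8303) cross=-78.689
  mode - wants cross < 0 → take C=(7.3069,-8.8303) (cross=-78.689)
ex = (C−B)/|BC| = (0.7839,-0.6208); ey = (0.6208,0.7839)
P = B + -2.11·ex + 2.78·ey = (1.1070,-0.3744)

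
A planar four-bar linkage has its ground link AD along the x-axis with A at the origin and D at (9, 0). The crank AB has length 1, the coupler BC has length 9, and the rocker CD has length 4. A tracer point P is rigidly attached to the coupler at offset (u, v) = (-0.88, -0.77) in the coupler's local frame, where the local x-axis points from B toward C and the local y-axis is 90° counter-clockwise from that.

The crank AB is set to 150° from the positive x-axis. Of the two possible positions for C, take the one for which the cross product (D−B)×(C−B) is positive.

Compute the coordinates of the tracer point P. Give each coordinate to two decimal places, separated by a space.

A=(0,0), D=(9.00,0)
B = A + 1.00·(cos150°, sin150°) = (-0.8660, 0.5000)
|BD| = 9.8787
circle(B,9.00) ∩ circle(D,4.00): a=8.2293, h=3.6441
  candidates: C₊=(7.5371,3.7229) cross=35.999; C₋=(7.1682,-3.5559) cross=-35.999
  mode + wants cross > 0 → take C=(7.5371,3.7229) (cross=35.999)
ex = (C−B)/|BC| = (0.9337,0.3581); ey = (-0.3581,0.9337)
P = B + -0.88·ex + -0.77·ey = (-1.4119,-0.5341)

-1.41 -0.53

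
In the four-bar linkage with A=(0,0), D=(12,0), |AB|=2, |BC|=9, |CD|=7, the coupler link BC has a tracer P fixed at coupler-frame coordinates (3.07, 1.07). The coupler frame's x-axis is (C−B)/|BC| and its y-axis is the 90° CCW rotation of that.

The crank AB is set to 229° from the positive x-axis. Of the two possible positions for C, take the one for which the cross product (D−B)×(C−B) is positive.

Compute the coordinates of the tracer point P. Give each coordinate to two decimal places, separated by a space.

0.58 1.13

A=(0,0), D=(12.00,0)
B = A + 2.00·(cos229°, sin229°) = (-1.3121, -1.5094)
|BD| = 13.3974
circle(B,9.00) ∩ circle(D,7.00): a=7.8930, h=4.3245
  candidates: C₊=(6.0434,3.6768) cross=57.937; C₋=(7.0178,-4.9171) cross=-57.937
  mode + wants cross > 0 → take C=(6.0434,3.6768) (cross=57.937)
ex = (C−B)/|BC| = (0.8173,0.5762); ey = (-0.5762,0.8173)
P = B + 3.07·ex + 1.07·ey = (0.5803,1.1341)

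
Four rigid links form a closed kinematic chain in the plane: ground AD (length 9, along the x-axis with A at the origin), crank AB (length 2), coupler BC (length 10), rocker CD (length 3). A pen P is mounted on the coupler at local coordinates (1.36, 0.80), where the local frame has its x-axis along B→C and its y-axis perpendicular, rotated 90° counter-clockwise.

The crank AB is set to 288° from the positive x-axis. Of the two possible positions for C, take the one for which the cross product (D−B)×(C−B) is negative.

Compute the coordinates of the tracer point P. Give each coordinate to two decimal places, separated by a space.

A=(0,0), D=(9.00,0)
B = A + 2.00·(cos288°, sin288°) = (0.6180, -1.9021)
|BD| = 8.5951
circle(B,10.00) ∩ circle(D,3.00): a=9.5913, h=2.8298
  candidates: C₊=(9.3453,2.9801) cross=24.322; C₋=(10.5977,-2.5391) cross=-24.322
  mode - wants cross < 0 → take C=(10.5977,-2.5391) (cross=-24.322)
ex = (C−B)/|BC| = (0.9980,-0.0637); ey = (0.0637,0.9980)
P = B + 1.36·ex + 0.80·ey = (2.0262,-1.1904)

2.03 -1.19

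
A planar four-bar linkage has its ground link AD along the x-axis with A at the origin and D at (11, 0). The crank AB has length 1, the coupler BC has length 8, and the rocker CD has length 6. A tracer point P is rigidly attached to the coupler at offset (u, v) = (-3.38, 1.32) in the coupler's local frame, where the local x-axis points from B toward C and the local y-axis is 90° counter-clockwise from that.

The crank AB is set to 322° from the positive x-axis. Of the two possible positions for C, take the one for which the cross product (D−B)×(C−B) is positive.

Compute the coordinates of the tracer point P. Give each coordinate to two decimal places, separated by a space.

A=(0,0), D=(11.00,0)
B = A + 1.00·(cos322°, sin322°) = (0.7880, -0.6157)
|BD| = 10.2305
circle(B,8.00) ∩ circle(D,6.00): a=6.4837, h=4.6863
  candidates: C₊=(6.9780,4.4523) cross=47.943; C₋=(7.5420,-4.9033) cross=-47.943
  mode + wants cross > 0 → take C=(6.9780,4.4523) (cross=47.943)
ex = (C−B)/|BC| = (0.7737,0.6335); ey = (-0.6335,0.7737)
P = B + -3.38·ex + 1.32·ey = (-2.6635,-1.7355)

-2.66 -1.74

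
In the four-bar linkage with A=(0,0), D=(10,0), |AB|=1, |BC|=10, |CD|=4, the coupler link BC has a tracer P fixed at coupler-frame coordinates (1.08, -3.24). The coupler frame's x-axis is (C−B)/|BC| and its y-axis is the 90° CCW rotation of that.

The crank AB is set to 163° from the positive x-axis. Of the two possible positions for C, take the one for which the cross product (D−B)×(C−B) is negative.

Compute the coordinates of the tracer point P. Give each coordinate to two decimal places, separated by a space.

A=(0,0), D=(10.00,0)
B = A + 1.00·(cos163°, sin163°) = (-0.9563, 0.2924)
|BD| = 10.9602
circle(B,10.00) ∩ circle(D,4.00): a=9.3121, h=3.6447
  candidates: C₊=(8.4498,3.6874) cross=39.947; C₋=(8.2553,-3.5994) cross=-39.947
  mode - wants cross < 0 → take C=(8.2553,-3.5994) (cross=-39.947)
ex = (C−B)/|BC| = (0.9212,-0.3892); ey = (0.3892,0.9212)
P = B + 1.08·ex + -3.24·ey = (-1.2224,-3.1125)

-1.22 -3.11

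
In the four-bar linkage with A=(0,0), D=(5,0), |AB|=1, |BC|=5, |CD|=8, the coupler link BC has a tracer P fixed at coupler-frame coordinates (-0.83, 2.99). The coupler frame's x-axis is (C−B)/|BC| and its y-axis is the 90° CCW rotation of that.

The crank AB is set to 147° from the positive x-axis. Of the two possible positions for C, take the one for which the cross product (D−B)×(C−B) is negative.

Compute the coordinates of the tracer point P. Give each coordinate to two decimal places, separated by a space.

A=(0,0), D=(5.00,0)
B = A + 1.00·(cos147°, sin147°) = (-0.8387, 0.5446)
|BD| = 5.8640
circle(B,5.00) ∩ circle(D,8.00): a=-0.3934, h=4.9845
  candidates: C₊=(-0.7674,5.5441) cross=29.229; C₋=(-1.6933,-4.3818) cross=-29.229
  mode - wants cross < 0 → take C=(-1.6933,-4.3818) (cross=-29.229)
ex = (C−B)/|BC| = (-0.1709,-0.9853); ey = (0.9853,-0.1709)
P = B + -0.83·ex + 2.99·ey = (2.2492,0.8514)

2.25 0.85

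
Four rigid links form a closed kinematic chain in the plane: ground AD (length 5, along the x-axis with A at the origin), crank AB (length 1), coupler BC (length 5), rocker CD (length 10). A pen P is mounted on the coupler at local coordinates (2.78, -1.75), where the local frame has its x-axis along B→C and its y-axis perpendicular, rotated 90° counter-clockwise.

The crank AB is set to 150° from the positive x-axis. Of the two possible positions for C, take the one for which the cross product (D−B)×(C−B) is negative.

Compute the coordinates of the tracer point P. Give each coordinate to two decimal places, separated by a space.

A=(0,0), D=(5.00,0)
B = A + 1.00·(cos150°, sin150°) = (-0.8660, 0.5000)
|BD| = 5.8873
circle(B,5.00) ∩ circle(D,10.00): a=-3.4260, h=3.6418
  candidates: C₊=(-3.9704,4.4196) cross=21.440; C₋=(-4.5889,-2.8377) cross=-21.440
  mode - wants cross < 0 → take C=(-4.5889,-2.8377) (cross=-21.440)
ex = (C−B)/|BC| = (-0.7446,-0.6675); ey = (0.6675,-0.7446)
P = B + 2.78·ex + -1.75·ey = (-4.1041,-0.0527)

-4.10 -0.05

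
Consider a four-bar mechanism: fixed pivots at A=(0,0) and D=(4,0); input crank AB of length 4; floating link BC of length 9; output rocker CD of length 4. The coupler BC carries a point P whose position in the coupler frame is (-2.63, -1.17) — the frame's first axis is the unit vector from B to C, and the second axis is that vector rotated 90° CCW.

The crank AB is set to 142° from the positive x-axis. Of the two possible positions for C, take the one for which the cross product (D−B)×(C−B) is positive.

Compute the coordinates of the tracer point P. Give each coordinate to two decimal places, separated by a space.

-5.62 0.97

A=(0,0), D=(4.00,0)
B = A + 4.00·(cos142°, sin142°) = (-3.1520, 2.4626)
|BD| = 7.5641
circle(B,9.00) ∩ circle(D,4.00): a=8.0787, h=3.9668
  candidates: C₊=(5.7779,3.5831) cross=30.005; C₋=(3.1950,-3.9182) cross=-30.005
  mode + wants cross > 0 → take C=(5.7779,3.5831) (cross=30.005)
ex = (C−B)/|BC| = (0.9922,0.1245); ey = (-0.1245,0.9922)
P = B + -2.63·ex + -1.17·ey = (-5.6159,0.9743)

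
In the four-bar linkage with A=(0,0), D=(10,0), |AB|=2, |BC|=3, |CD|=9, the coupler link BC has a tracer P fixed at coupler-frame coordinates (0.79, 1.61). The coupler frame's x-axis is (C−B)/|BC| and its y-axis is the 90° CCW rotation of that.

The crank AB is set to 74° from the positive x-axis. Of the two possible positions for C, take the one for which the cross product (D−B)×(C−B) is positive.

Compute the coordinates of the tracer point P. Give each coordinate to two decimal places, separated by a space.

A=(0,0), D=(10.00,0)
B = A + 2.00·(cos74°, sin74°) = (0.5513, 1.9225)
|BD| = 9.6423
circle(B,3.00) ∩ circle(D,9.00): a=1.0876, h=2.7959
  candidates: C₊=(2.1745,4.4454) cross=26.959; C₋=(1.0596,-1.0341) cross=-26.959
  mode + wants cross > 0 → take C=(2.1745,4.4454) (cross=26.959)
ex = (C−B)/|BC| = (0.5411,0.8410); ey = (-0.8410,0.5411)
P = B + 0.79·ex + 1.61·ey = (-0.3752,3.4580)

-0.38 3.46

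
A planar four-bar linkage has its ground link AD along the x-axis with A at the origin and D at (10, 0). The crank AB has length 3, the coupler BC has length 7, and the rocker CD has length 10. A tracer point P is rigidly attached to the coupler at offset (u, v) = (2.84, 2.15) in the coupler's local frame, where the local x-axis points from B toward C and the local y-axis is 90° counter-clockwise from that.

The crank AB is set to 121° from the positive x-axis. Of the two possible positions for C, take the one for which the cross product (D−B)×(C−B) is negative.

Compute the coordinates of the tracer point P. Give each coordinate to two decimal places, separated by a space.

1.44 0.63

A=(0,0), D=(10.00,0)
B = A + 3.00·(cos121°, sin121°) = (-1.5451, 2.5715)
|BD| = 11.8280
circle(B,7.00) ∩ circle(D,10.00): a=3.7581, h=5.9056
  candidates: C₊=(3.4070,7.5188) cross=69.852; C₋=(0.8392,-4.0099) cross=-69.852
  mode - wants cross < 0 → take C=(0.8392,-4.0099) (cross=-69.852)
ex = (C−B)/|BC| = (0.3406,-0.9402); ey = (0.9402,0.3406)
P = B + 2.84·ex + 2.15·ey = (1.4437,0.6336)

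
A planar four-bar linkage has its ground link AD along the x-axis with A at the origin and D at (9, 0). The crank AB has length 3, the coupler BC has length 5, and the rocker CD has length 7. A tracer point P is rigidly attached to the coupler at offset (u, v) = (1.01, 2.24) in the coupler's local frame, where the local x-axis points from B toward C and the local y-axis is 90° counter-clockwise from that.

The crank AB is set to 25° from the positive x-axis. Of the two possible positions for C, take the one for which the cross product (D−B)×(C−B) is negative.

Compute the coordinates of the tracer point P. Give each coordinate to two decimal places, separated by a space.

5.02 0.42

A=(0,0), D=(9.00,0)
B = A + 3.00·(cos25°, sin25°) = (2.7189, 1.2679)
|BD| = 6.4078
circle(B,5.00) ∩ circle(D,7.00): a=1.3312, h=4.8195
  candidates: C₊=(4.9774,5.7287) cross=30.883; C₋=(3.0701,-3.7198) cross=-30.883
  mode - wants cross < 0 → take C=(3.0701,-3.7198) (cross=-30.883)
ex = (C−B)/|BC| = (0.0702,-0.9975); ey = (0.9975,0.0702)
P = B + 1.01·ex + 2.24·ey = (5.0243,0.4177)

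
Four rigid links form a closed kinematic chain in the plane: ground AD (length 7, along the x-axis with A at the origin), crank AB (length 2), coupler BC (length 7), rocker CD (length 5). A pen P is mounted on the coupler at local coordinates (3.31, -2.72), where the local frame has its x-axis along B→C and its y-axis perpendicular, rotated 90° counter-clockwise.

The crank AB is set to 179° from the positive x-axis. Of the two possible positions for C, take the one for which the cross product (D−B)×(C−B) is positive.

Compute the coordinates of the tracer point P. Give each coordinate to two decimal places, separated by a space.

A=(0,0), D=(7.00,0)
B = A + 2.00·(cos179°, sin179°) = (-1.9997, 0.0349)
|BD| = 8.9998
circle(B,7.00) ∩ circle(D,5.00): a=5.8332, h=3.8695
  candidates: C₊=(3.8485,3.8818) cross=34.825; C₋=(3.8185,-3.8572) cross=-34.825
  mode + wants cross > 0 → take C=(3.8485,3.8818) (cross=34.825)
ex = (C−B)/|BC| = (0.8355,0.5496); ey = (-0.5496,0.8355)
P = B + 3.31·ex + -2.72·ey = (2.2605,-0.4185)

2.26 -0.42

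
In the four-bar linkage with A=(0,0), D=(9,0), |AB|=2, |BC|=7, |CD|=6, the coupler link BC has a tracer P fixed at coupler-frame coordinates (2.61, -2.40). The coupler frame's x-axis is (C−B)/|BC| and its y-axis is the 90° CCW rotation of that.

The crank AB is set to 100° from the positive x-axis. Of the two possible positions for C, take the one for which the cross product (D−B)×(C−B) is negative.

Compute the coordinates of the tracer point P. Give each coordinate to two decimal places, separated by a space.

-0.55 -1.57

A=(0,0), D=(9.00,0)
B = A + 2.00·(cos100°, sin100°) = (-0.3473, 1.9696)
|BD| = 9.5526
circle(B,7.00) ∩ circle(D,6.00): a=5.4567, h=4.3845
  candidates: C₊=(5.8962,5.1348) cross=41.884; C₋=(4.0881,-3.4458) cross=-41.884
  mode - wants cross < 0 → take C=(4.0881,-3.4458) (cross=-41.884)
ex = (C−B)/|BC| = (0.6336,-0.7736); ey = (0.7736,0.6336)
P = B + 2.61·ex + -2.40·ey = (-0.5502,-1.5703)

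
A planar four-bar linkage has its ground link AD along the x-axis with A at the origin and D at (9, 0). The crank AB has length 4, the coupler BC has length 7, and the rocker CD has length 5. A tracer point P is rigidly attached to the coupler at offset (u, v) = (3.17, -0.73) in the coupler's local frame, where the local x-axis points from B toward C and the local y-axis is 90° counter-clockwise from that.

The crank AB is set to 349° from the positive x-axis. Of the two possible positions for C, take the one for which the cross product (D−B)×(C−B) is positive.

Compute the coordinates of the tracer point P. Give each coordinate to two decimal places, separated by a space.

A=(0,0), D=(9.00,0)
B = A + 4.00·(cos349°, sin349°) = (3.9265, -0.7632)
|BD| = 5.1306
circle(B,7.00) ∩ circle(D,5.00): a=4.9042, h=4.9949
  candidates: C₊=(8.0331,4.9056) cross=25.627; C₋=(9.5192,-4.9730) cross=-25.627
  mode + wants cross > 0 → take C=(8.0331,4.9056) (cross=25.627)
ex = (C−B)/|BC| = (0.5867,0.8098); ey = (-0.8098,0.5867)
P = B + 3.17·ex + -0.73·ey = (6.3774,1.3757)

6.38 1.38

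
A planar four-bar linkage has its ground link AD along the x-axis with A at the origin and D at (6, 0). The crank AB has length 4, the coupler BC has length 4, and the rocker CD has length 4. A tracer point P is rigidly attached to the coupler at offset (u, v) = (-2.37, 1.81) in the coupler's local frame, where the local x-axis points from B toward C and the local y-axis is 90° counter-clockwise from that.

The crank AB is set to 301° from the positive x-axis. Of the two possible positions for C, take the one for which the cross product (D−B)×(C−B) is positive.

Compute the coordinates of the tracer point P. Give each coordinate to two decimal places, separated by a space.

0.26 -5.81

A=(0,0), D=(6.00,0)
B = A + 4.00·(cos301°, sin301°) = (2.0602, -3.4287)
|BD| = 5.2229
circle(B,4.00) ∩ circle(D,4.00): a=2.6114, h=3.0299
  candidates: C₊=(2.0410,0.5713) cross=15.825; C₋=(6.0191,-4.0000) cross=-15.825
  mode + wants cross > 0 → take C=(2.0410,0.5713) (cross=15.825)
ex = (C−B)/|BC| = (-0.0048,1.0000); ey = (-1.0000,-0.0048)
P = B + -2.37·ex + 1.81·ey = (0.2615,-5.8073)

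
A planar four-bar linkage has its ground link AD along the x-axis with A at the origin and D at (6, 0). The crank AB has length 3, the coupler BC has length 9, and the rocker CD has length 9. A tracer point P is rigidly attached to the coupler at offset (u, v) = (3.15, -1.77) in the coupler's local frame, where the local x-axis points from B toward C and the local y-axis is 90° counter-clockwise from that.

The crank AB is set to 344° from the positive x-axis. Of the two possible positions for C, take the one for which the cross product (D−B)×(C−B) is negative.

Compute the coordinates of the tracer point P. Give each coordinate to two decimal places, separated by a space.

A=(0,0), D=(6.00,0)
B = A + 3.00·(cos344°, sin344°) = (2.8838, -0.8269)
|BD| = 3.2241
circle(B,9.00) ∩ circle(D,9.00): a=1.6120, h=8.8545
  candidates: C₊=(2.1709,8.1448) cross=28.547; C₋=(6.7129,-8.9717) cross=-28.547
  mode - wants cross < 0 → take C=(6.7129,-8.9717) (cross=-28.547)
ex = (C−B)/|BC| = (0.4255,-0.9050); ey = (0.9050,0.4255)
P = B + 3.15·ex + -1.77·ey = (2.6222,-4.4307)

2.62 -4.43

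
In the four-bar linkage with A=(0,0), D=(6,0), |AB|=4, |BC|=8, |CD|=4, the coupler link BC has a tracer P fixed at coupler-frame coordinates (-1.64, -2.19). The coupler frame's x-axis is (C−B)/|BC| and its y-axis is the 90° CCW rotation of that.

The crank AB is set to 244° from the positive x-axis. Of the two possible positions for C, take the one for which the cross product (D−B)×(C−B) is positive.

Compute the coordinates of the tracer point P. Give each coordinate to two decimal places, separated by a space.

-1.01 -6.23

A=(0,0), D=(6.00,0)
B = A + 4.00·(cos244°, sin244°) = (-1.7535, -3.5952)
|BD| = 8.5465
circle(B,8.00) ∩ circle(D,4.00): a=7.0814, h=3.7220
  candidates: C₊=(3.1052,2.7604) cross=31.810; C₋=(6.2366,-3.9930) cross=-31.810
  mode + wants cross > 0 → take C=(3.1052,2.7604) (cross=31.810)
ex = (C−B)/|BC| = (0.6073,0.7944); ey = (-0.7944,0.6073)
P = B + -1.64·ex + -2.19·ey = (-1.0097,-6.2281)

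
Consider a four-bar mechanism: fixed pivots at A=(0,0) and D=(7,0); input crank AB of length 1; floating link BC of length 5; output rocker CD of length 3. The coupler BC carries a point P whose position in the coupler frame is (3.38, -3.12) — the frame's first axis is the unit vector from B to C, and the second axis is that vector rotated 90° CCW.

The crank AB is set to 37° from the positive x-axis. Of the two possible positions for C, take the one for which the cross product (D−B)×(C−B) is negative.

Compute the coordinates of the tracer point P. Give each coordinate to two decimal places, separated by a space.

1.86 -3.87

A=(0,0), D=(7.00,0)
B = A + 1.00·(cos37°, sin37°) = (0.7986, 0.6018)
|BD| = 6.2305
circle(B,5.00) ∩ circle(D,3.00): a=4.3993, h=2.3762
  candidates: C₊=(5.4068,2.5420) cross=14.805; C₋=(4.9478,-2.1883) cross=-14.805
  mode - wants cross < 0 → take C=(4.9478,-2.1883) (cross=-14.805)
ex = (C−B)/|BC| = (0.8298,-0.5580); ey = (0.5580,0.8298)
P = B + 3.38·ex + -3.12·ey = (1.8625,-3.8733)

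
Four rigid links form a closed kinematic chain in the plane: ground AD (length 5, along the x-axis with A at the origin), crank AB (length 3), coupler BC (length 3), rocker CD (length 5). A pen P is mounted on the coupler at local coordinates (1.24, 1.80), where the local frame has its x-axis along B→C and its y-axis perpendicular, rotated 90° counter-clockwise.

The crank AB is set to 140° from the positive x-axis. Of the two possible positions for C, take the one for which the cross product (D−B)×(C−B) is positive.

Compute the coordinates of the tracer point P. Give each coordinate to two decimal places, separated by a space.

-1.40 3.92

A=(0,0), D=(5.00,0)
B = A + 3.00·(cos140°, sin140°) = (-2.2981, 1.9284)
|BD| = 7.5486
circle(B,3.00) ∩ circle(D,5.00): a=2.7145, h=1.2773
  candidates: C₊=(0.6526,2.4698) cross=9.642; C₋=(0.0000,0.0000) cross=-9.642
  mode + wants cross > 0 → take C=(0.6526,2.4698) (cross=9.642)
ex = (C−B)/|BC| = (0.9836,0.1805); ey = (-0.1805,0.9836)
P = B + 1.24·ex + 1.80·ey = (-1.4034,3.9226)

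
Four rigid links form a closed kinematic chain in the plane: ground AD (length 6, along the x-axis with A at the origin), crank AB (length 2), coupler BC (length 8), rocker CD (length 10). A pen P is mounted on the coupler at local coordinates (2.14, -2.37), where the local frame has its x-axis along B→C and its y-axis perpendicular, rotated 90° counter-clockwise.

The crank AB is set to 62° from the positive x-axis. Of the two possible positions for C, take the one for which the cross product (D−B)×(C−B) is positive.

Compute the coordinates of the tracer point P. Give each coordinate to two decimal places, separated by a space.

3.77 3.25

A=(0,0), D=(6.00,0)
B = A + 2.00·(cos62°, sin62°) = (0.9389, 1.7659)
|BD| = 5.3603
circle(B,8.00) ∩ circle(D,10.00): a=-0.6779, h=7.9712
  candidates: C₊=(2.9249,9.5155) cross=42.728; C₋=(-2.3271,-5.5370) cross=-42.728
  mode + wants cross > 0 → take C=(2.9249,9.5155) (cross=42.728)
ex = (C−B)/|BC| = (0.2483,0.9687); ey = (-0.9687,0.2483)
P = B + 2.14·ex + -2.37·ey = (3.7660,3.2506)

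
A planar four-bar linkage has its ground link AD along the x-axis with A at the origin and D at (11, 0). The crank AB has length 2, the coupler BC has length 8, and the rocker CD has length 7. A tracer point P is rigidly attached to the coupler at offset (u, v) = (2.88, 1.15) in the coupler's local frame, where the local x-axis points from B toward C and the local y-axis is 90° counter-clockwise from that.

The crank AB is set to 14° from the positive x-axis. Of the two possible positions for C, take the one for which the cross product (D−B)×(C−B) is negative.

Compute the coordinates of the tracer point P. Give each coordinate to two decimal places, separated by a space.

4.65 -1.03

A=(0,0), D=(11.00,0)
B = A + 2.00·(cos14°, sin14°) = (1.9406, 0.4838)
|BD| = 9.0723
circle(B,8.00) ∩ circle(D,7.00): a=5.3629, h=5.9363
  candidates: C₊=(7.6124,6.1257) cross=53.856; C₋=(6.9792,-5.7300) cross=-53.856
  mode - wants cross < 0 → take C=(6.9792,-5.7300) (cross=-53.856)
ex = (C−B)/|BC| = (0.6298,-0.7767); ey = (0.7767,0.6298)
P = B + 2.88·ex + 1.15·ey = (4.6477,-1.0289)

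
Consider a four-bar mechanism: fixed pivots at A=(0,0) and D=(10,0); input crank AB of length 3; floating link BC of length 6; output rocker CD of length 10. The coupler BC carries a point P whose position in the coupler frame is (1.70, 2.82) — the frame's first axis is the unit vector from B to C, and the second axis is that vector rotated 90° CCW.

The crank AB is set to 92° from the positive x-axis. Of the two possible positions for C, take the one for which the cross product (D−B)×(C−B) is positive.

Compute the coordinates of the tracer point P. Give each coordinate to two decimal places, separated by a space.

A=(0,0), D=(10.00,0)
B = A + 3.00·(cos92°, sin92°) = (-0.1047, 2.9982)
|BD| = 10.5401
circle(B,6.00) ∩ circle(D,10.00): a=2.2340, h=5.5686
  candidates: C₊=(3.6211,7.7012) cross=58.693; C₋=(0.4530,-2.9758) cross=-58.693
  mode + wants cross > 0 → take C=(3.6211,7.7012) (cross=58.693)
ex = (C−B)/|BC| = (0.6210,0.7838); ey = (-0.7838,0.6210)
P = B + 1.70·ex + 2.82·ey = (-1.2595,6.0818)

-1.26 6.08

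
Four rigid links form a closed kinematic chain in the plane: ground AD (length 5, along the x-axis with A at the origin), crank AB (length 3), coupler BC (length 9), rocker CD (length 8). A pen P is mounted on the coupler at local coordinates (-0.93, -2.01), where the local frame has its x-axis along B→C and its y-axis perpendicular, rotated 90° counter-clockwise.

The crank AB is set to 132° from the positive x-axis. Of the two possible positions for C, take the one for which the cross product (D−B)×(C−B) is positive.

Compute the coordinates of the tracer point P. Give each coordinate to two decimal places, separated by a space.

-1.43 0.09

A=(0,0), D=(5.00,0)
B = A + 3.00·(cos132°, sin132°) = (-2.0074, 2.2294)
|BD| = 7.3535
circle(B,9.00) ∩ circle(D,8.00): a=4.8327, h=7.5925
  candidates: C₊=(4.8997,7.9994) cross=55.831; C₋=(0.2959,-6.4708) cross=-55.831
  mode + wants cross > 0 → take C=(4.8997,7.9994) (cross=55.831)
ex = (C−B)/|BC| = (0.7675,0.6411); ey = (-0.6411,0.7675)
P = B + -0.93·ex + -2.01·ey = (-1.4325,0.0906)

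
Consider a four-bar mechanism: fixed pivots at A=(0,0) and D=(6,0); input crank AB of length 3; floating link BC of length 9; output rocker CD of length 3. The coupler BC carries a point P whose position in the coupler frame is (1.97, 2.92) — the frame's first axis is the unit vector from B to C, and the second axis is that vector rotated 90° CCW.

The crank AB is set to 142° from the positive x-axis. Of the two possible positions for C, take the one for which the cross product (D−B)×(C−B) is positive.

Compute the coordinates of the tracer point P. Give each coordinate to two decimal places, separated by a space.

-0.77 4.99

A=(0,0), D=(6.00,0)
B = A + 3.00·(cos142°, sin142°) = (-2.3640, 1.8470)
|BD| = 8.5655
circle(B,9.00) ∩ circle(D,3.00): a=8.4857, h=2.9989
  candidates: C₊=(6.5687,2.9456) cross=25.687; C₋=(5.2753,-2.9112) cross=-25.687
  mode + wants cross > 0 → take C=(6.5687,2.9456) (cross=25.687)
ex = (C−B)/|BC| = (0.9925,0.1221); ey = (-0.1221,0.9925)
P = B + 1.97·ex + 2.92·ey = (-0.7652,4.9856)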